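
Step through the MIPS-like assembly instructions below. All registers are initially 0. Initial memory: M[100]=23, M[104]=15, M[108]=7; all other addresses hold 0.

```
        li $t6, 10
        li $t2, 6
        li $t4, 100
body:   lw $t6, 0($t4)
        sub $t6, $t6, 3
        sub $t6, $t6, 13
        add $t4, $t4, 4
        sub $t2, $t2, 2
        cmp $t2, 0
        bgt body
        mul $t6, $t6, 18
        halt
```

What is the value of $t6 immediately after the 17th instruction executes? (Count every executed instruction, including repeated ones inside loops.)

$t6=10
$t2=6
$t4=100
$t6=M[100]=23
$t6=23-3=20
$t6=20-13=7
$t4=100+4=104
$t2=6-2=4
cmp $t2, 0  (cmp 4,0)
bgt body: taken
$t6=M[104]=15
$t6=15-3=12
$t6=12-13=-1
$t4=104+4=108
$t2=4-2=2
cmp $t2, 0  (cmp 2,0)
bgt body: taken
After step 17: $t6 = -1.

-1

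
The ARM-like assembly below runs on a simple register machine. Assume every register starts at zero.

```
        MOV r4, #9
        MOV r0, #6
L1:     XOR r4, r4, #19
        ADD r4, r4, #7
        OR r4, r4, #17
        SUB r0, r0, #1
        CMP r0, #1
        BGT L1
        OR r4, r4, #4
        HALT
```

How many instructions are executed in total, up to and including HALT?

after MOV r4, #9: r4=9
after MOV r0, #6: r0=6
after XOR r4, r4, #19: r4=9^19=26
after ADD r4, r4, #7: r4=26+7=33
after OR r4, r4, #17: r4=33|17=49
after SUB r0, r0, #1: r0=6-1=5
CMP r0, #1  (cmp 5,1)
BGT L1: taken
after XOR r4, r4, #19: r4=49^19=34
after ADD r4, r4, #7: r4=34+7=41
after OR r4, r4, #17: r4=41|17=57
after SUB r0, r0, #1: r0=5-1=4
CMP r0, #1  (cmp 4,1)
BGT L1: taken
after XOR r4, r4, #19: r4=57^19=42
after ADD r4, r4, #7: r4=42+7=49
after OR r4, r4, #17: r4=49|17=49
after SUB r0, r0, #1: r0=4-1=3
CMP r0, #1  (cmp 3,1)
BGT L1: taken
after XOR r4, r4, #19: r4=49^19=34
after ADD r4, r4, #7: r4=34+7=41
after OR r4, r4, #17: r4=41|17=57
after SUB r0, r0, #1: r0=3-1=2
CMP r0, #1  (cmp 2,1)
BGT L1: taken
after XOR r4, r4, #19: r4=57^19=42
after ADD r4, r4, #7: r4=42+7=49
after OR r4, r4, #17: r4=49|17=49
after SUB r0, r0, #1: r0=2-1=1
CMP r0, #1  (cmp 1,1)
BGT L1: not taken
after OR r4, r4, #4: r4=49|4=53
halt.
Total executed instructions: 34.

34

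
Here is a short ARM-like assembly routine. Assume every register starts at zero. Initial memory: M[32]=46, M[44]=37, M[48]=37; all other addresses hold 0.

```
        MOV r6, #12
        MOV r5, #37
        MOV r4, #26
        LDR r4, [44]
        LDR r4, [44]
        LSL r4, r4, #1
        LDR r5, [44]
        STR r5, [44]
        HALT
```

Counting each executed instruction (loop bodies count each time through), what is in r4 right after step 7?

after MOV r6, #12: r6=12
after MOV r5, #37: r5=37
after MOV r4, #26: r4=26
after LDR r4, [44]: r4=M[44]=37
after LDR r4, [44]: r4=M[44]=37
after LSL r4, r4, #1: r4=37<<1=74
after LDR r5, [44]: r5=M[44]=37
After step 7: r4 = 74.

74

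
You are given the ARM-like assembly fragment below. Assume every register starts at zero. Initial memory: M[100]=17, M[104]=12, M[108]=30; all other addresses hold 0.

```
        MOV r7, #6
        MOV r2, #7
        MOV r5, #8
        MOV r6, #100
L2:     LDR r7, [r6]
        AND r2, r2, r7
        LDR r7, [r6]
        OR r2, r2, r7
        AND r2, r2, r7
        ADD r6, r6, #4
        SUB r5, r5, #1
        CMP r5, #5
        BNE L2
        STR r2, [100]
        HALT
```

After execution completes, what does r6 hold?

r7=6
r2=7
r5=8
r6=100
r7=M[100]=17
r2=7&17=1
r7=M[100]=17
r2=1|17=17
r2=17&17=17
r6=100+4=104
r5=8-1=7
CMP r5, #5  (cmp 7,5)
BNE L2: taken
r7=M[104]=12
r2=17&12=0
r7=M[104]=12
r2=0|12=12
r2=12&12=12
r6=104+4=108
r5=7-1=6
CMP r5, #5  (cmp 6,5)
BNE L2: taken
r7=M[108]=30
r2=12&30=12
r7=M[108]=30
r2=12|30=30
r2=30&30=30
r6=108+4=112
r5=6-1=5
CMP r5, #5  (cmp 5,5)
BNE L2: not taken
STR r2, [100] → M[100]=30
halt.

112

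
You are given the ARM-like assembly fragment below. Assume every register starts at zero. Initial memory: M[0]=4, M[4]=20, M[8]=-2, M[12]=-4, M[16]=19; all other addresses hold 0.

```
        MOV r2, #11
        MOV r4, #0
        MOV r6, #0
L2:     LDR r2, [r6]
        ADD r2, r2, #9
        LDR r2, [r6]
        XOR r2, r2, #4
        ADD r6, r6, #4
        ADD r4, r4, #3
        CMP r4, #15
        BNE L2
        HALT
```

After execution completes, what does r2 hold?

23

after MOV r2, #11: r2=11
after MOV r4, #0: r4=0
after MOV r6, #0: r6=0
after LDR r2, [r6]: r2=M[0]=4
after ADD r2, r2, #9: r2=4+9=13
after LDR r2, [r6]: r2=M[0]=4
after XOR r2, r2, #4: r2=4^4=0
after ADD r6, r6, #4: r6=0+4=4
after ADD r4, r4, #3: r4=0+3=3
CMP r4, #15  (cmp 3,15)
BNE L2: taken
after LDR r2, [r6]: r2=M[4]=20
after ADD r2, r2, #9: r2=20+9=29
after LDR r2, [r6]: r2=M[4]=20
after XOR r2, r2, #4: r2=20^4=16
after ADD r6, r6, #4: r6=4+4=8
after ADD r4, r4, #3: r4=3+3=6
CMP r4, #15  (cmp 6,15)
BNE L2: taken
after LDR r2, [r6]: r2=M[8]=-2
after ADD r2, r2, #9: r2=(-2)+9=7
after LDR r2, [r6]: r2=M[8]=-2
after XOR r2, r2, #4: r2=(-2)^4=-6
after ADD r6, r6, #4: r6=8+4=12
after ADD r4, r4, #3: r4=6+3=9
CMP r4, #15  (cmp 9,15)
BNE L2: taken
after LDR r2, [r6]: r2=M[12]=-4
after ADD r2, r2, #9: r2=(-4)+9=5
after LDR r2, [r6]: r2=M[12]=-4
after XOR r2, r2, #4: r2=(-4)^4=-8
after ADD r6, r6, #4: r6=12+4=16
after ADD r4, r4, #3: r4=9+3=12
CMP r4, #15  (cmp 12,15)
BNE L2: taken
after LDR r2, [r6]: r2=M[16]=19
after ADD r2, r2, #9: r2=19+9=28
after LDR r2, [r6]: r2=M[16]=19
after XOR r2, r2, #4: r2=19^4=23
after ADD r6, r6, #4: r6=16+4=20
after ADD r4, r4, #3: r4=12+3=15
CMP r4, #15  (cmp 15,15)
BNE L2: not taken
halt.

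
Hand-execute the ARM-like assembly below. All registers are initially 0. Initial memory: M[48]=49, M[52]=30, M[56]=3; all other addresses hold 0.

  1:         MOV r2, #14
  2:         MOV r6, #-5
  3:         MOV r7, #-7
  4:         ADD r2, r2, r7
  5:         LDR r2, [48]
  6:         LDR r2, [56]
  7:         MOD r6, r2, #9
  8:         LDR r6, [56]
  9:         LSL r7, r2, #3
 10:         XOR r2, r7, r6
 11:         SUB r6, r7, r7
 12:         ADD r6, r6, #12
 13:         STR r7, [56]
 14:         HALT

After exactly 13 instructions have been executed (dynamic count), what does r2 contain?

r2=14
r6=-5
r7=-7
r2=14+(-7)=7
r2=M[48]=49
r2=M[56]=3
r6=3%9=3
r6=M[56]=3
r7=3<<3=24
r2=24^3=27
r6=24-24=0
r6=0+12=12
STR r7, [56] → M[56]=24
After step 13: r2 = 27.

27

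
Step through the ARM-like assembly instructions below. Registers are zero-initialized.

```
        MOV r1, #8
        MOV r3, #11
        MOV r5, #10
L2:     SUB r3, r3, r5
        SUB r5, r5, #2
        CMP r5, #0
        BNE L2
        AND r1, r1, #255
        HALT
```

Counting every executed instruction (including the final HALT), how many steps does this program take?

25

r1=8
r3=11
r5=10
r3=11-10=1
r5=10-2=8
CMP r5, #0  (cmp 8,0)
BNE L2: taken
r3=1-8=-7
r5=8-2=6
CMP r5, #0  (cmp 6,0)
BNE L2: taken
r3=(-7)-6=-13
r5=6-2=4
CMP r5, #0  (cmp 4,0)
BNE L2: taken
r3=(-13)-4=-17
r5=4-2=2
CMP r5, #0  (cmp 2,0)
BNE L2: taken
r3=(-17)-2=-19
r5=2-2=0
CMP r5, #0  (cmp 0,0)
BNE L2: not taken
r1=8&255=8
halt.
Total executed instructions: 25.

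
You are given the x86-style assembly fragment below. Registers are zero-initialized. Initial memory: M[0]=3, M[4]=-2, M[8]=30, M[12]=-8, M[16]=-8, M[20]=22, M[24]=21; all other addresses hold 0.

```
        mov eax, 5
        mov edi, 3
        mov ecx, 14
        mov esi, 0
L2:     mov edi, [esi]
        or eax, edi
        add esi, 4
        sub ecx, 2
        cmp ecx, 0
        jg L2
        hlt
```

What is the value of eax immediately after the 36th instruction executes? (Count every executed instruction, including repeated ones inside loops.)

after mov eax, 5: eax=5
after mov edi, 3: edi=3
after mov ecx, 14: ecx=14
after mov esi, 0: esi=0
after mov edi, [esi]: edi=M[0]=3
after or eax, edi: eax=5|3=7
after add esi, 4: esi=0+4=4
after sub ecx, 2: ecx=14-2=12
cmp ecx, 0  (cmp 12,0)
jg L2: taken
after mov edi, [esi]: edi=M[4]=-2
after or eax, edi: eax=7|(-2)=-1
after add esi, 4: esi=4+4=8
after sub ecx, 2: ecx=12-2=10
cmp ecx, 0  (cmp 10,0)
jg L2: taken
after mov edi, [esi]: edi=M[8]=30
after or eax, edi: eax=(-1)|30=-1
after add esi, 4: esi=8+4=12
after sub ecx, 2: ecx=10-2=8
cmp ecx, 0  (cmp 8,0)
jg L2: taken
after mov edi, [esi]: edi=M[12]=-8
after or eax, edi: eax=(-1)|(-8)=-1
after add esi, 4: esi=12+4=16
after sub ecx, 2: ecx=8-2=6
cmp ecx, 0  (cmp 6,0)
jg L2: taken
after mov edi, [esi]: edi=M[16]=-8
after or eax, edi: eax=(-1)|(-8)=-1
after add esi, 4: esi=16+4=20
after sub ecx, 2: ecx=6-2=4
cmp ecx, 0  (cmp 4,0)
jg L2: taken
after mov edi, [esi]: edi=M[20]=22
after or eax, edi: eax=(-1)|22=-1
After step 36: eax = -1.

-1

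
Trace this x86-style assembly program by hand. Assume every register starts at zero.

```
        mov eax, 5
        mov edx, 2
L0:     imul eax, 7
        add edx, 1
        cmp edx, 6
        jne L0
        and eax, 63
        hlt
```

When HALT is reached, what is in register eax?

37

mov eax, 5 → eax=5
mov edx, 2 → edx=2
imul eax, 7 → eax=5*7=35
add edx, 1 → edx=2+1=3
cmp edx, 6  (cmp 3,6)
jne L0: taken
imul eax, 7 → eax=35*7=245
add edx, 1 → edx=3+1=4
cmp edx, 6  (cmp 4,6)
jne L0: taken
imul eax, 7 → eax=245*7=1715
add edx, 1 → edx=4+1=5
cmp edx, 6  (cmp 5,6)
jne L0: taken
imul eax, 7 → eax=1715*7=12005
add edx, 1 → edx=5+1=6
cmp edx, 6  (cmp 6,6)
jne L0: not taken
and eax, 63 → eax=12005&63=37
halt.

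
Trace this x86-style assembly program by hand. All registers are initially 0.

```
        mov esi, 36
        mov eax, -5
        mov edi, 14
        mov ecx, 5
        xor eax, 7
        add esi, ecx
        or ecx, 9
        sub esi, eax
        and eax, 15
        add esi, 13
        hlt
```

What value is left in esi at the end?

58

esi=36
eax=-5
edi=14
ecx=5
eax=(-5)^7=-4
esi=36+5=41
ecx=5|9=13
esi=41-(-4)=45
eax=(-4)&15=12
esi=45+13=58
halt.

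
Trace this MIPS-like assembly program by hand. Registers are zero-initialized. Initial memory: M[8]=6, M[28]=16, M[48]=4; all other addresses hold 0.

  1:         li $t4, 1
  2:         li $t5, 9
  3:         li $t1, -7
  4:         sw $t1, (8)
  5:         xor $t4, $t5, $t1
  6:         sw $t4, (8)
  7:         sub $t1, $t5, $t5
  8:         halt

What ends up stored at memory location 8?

li $t4, 1 → $t4=1
li $t5, 9 → $t5=9
li $t1, -7 → $t1=-7
sw $t1, (8) → M[8]=-7
xor $t4, $t5, $t1 → $t4=9^(-7)=-16
sw $t4, (8) → M[8]=-16
sub $t1, $t5, $t5 → $t1=9-9=0
halt.

-16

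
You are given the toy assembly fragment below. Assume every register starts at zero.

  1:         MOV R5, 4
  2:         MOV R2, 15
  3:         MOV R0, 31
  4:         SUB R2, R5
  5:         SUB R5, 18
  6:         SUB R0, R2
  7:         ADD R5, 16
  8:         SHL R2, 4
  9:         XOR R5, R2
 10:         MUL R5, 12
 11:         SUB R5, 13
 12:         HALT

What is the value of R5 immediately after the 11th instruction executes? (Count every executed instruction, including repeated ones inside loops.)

MOV R5, 4 → R5=4
MOV R2, 15 → R2=15
MOV R0, 31 → R0=31
SUB R2, R5 → R2=15-4=11
SUB R5, 18 → R5=4-18=-14
SUB R0, R2 → R0=31-11=20
ADD R5, 16 → R5=(-14)+16=2
SHL R2, 4 → R2=11<<4=176
XOR R5, R2 → R5=2^176=178
MUL R5, 12 → R5=178*12=2136
SUB R5, 13 → R5=2136-13=2123
After step 11: R5 = 2123.

2123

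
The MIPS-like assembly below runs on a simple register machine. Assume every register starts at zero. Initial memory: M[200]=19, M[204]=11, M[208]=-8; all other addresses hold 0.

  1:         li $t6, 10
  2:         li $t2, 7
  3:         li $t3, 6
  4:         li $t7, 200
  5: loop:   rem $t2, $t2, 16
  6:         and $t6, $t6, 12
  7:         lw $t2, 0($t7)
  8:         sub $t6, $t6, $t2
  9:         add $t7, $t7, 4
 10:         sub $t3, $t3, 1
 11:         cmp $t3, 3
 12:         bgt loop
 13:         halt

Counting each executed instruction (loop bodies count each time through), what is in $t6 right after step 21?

after li $t6, 10: $t6=10
after li $t2, 7: $t2=7
after li $t3, 6: $t3=6
after li $t7, 200: $t7=200
after rem $t2, $t2, 16: $t2=7%16=7
after and $t6, $t6, 12: $t6=10&12=8
after lw $t2, 0($t7): $t2=M[200]=19
after sub $t6, $t6, $t2: $t6=8-19=-11
after add $t7, $t7, 4: $t7=200+4=204
after sub $t3, $t3, 1: $t3=6-1=5
cmp $t3, 3  (cmp 5,3)
bgt loop: taken
after rem $t2, $t2, 16: $t2=19%16=3
after and $t6, $t6, 12: $t6=(-11)&12=4
after lw $t2, 0($t7): $t2=M[204]=11
after sub $t6, $t6, $t2: $t6=4-11=-7
after add $t7, $t7, 4: $t7=204+4=208
after sub $t3, $t3, 1: $t3=5-1=4
cmp $t3, 3  (cmp 4,3)
bgt loop: taken
after rem $t2, $t2, 16: $t2=11%16=11
After step 21: $t6 = -7.

-7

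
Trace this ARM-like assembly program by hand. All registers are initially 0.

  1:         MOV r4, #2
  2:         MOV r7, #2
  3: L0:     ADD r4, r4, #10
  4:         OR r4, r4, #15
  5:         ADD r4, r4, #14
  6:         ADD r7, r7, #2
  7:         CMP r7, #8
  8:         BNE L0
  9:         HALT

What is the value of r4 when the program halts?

r4=2
r7=2
r4=2+10=12
r4=12|15=15
r4=15+14=29
r7=2+2=4
CMP r7, #8  (cmp 4,8)
BNE L0: taken
r4=29+10=39
r4=39|15=47
r4=47+14=61
r7=4+2=6
CMP r7, #8  (cmp 6,8)
BNE L0: taken
r4=61+10=71
r4=71|15=79
r4=79+14=93
r7=6+2=8
CMP r7, #8  (cmp 8,8)
BNE L0: not taken
halt.

93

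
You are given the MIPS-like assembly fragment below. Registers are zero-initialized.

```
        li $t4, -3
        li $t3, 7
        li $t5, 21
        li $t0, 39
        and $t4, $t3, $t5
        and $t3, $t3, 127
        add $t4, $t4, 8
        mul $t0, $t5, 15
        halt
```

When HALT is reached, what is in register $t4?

li $t4, -3 → $t4=-3
li $t3, 7 → $t3=7
li $t5, 21 → $t5=21
li $t0, 39 → $t0=39
and $t4, $t3, $t5 → $t4=7&21=5
and $t3, $t3, 127 → $t3=7&127=7
add $t4, $t4, 8 → $t4=5+8=13
mul $t0, $t5, 15 → $t0=21*15=315
halt.

13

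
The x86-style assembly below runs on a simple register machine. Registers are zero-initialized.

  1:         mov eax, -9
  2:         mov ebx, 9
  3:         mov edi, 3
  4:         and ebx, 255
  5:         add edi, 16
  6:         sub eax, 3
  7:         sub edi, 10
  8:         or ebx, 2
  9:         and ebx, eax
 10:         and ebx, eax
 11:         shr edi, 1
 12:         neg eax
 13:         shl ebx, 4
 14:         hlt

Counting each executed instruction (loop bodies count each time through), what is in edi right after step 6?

eax=-9
ebx=9
edi=3
ebx=9&255=9
edi=3+16=19
eax=(-9)-3=-12
After step 6: edi = 19.

19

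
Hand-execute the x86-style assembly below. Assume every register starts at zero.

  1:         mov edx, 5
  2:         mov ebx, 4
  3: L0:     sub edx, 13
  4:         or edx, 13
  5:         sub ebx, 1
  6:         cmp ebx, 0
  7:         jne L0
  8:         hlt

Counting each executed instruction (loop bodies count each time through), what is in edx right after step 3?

edx=5
ebx=4
edx=5-13=-8
After step 3: edx = -8.

-8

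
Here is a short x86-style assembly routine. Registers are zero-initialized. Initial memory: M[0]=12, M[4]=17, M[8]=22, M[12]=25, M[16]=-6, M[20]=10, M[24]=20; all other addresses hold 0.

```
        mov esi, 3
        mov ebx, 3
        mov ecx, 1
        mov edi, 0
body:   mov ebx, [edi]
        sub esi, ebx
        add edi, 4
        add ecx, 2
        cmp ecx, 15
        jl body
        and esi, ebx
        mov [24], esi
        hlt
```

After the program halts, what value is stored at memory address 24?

after mov esi, 3: esi=3
after mov ebx, 3: ebx=3
after mov ecx, 1: ecx=1
after mov edi, 0: edi=0
after mov ebx, [edi]: ebx=M[0]=12
after sub esi, ebx: esi=3-12=-9
after add edi, 4: edi=0+4=4
after add ecx, 2: ecx=1+2=3
cmp ecx, 15  (cmp 3,15)
jl body: taken
after mov ebx, [edi]: ebx=M[4]=17
after sub esi, ebx: esi=(-9)-17=-26
after add edi, 4: edi=4+4=8
after add ecx, 2: ecx=3+2=5
cmp ecx, 15  (cmp 5,15)
jl body: taken
after mov ebx, [edi]: ebx=M[8]=22
after sub esi, ebx: esi=(-26)-22=-48
after add edi, 4: edi=8+4=12
after add ecx, 2: ecx=5+2=7
cmp ecx, 15  (cmp 7,15)
jl body: taken
after mov ebx, [edi]: ebx=M[12]=25
after sub esi, ebx: esi=(-48)-25=-73
after add edi, 4: edi=12+4=16
after add ecx, 2: ecx=7+2=9
cmp ecx, 15  (cmp 9,15)
jl body: taken
after mov ebx, [edi]: ebx=M[16]=-6
after sub esi, ebx: esi=(-73)-(-6)=-67
after add edi, 4: edi=16+4=20
after add ecx, 2: ecx=9+2=11
cmp ecx, 15  (cmp 11,15)
jl body: taken
after mov ebx, [edi]: ebx=M[20]=10
after sub esi, ebx: esi=(-67)-10=-77
after add edi, 4: edi=20+4=24
after add ecx, 2: ecx=11+2=13
cmp ecx, 15  (cmp 13,15)
jl body: taken
after mov ebx, [edi]: ebx=M[24]=20
after sub esi, ebx: esi=(-77)-20=-97
after add edi, 4: edi=24+4=28
after add ecx, 2: ecx=13+2=15
cmp ecx, 15  (cmp 15,15)
jl body: not taken
after and esi, ebx: esi=(-97)&20=20
mov [24], esi → M[24]=20
halt.

20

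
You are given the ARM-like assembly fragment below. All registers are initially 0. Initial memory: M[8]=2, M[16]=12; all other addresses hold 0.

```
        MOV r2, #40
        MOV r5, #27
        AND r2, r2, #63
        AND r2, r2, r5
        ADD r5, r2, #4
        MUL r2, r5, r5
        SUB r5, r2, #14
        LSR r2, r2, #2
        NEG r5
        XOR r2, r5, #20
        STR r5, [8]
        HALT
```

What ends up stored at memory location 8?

-130

r2=40
r5=27
r2=40&63=40
r2=40&27=8
r5=8+4=12
r2=12*12=144
r5=144-14=130
r2=144>>2=36
r5=-(130)=-130
r2=(-130)^20=-150
STR r5, [8] → M[8]=-130
halt.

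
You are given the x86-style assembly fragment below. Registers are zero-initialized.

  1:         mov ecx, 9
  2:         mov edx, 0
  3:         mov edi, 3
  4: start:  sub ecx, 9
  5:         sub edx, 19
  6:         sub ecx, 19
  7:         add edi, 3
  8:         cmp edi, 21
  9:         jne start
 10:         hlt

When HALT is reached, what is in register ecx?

-159

after mov ecx, 9: ecx=9
after mov edx, 0: edx=0
after mov edi, 3: edi=3
after sub ecx, 9: ecx=9-9=0
after sub edx, 19: edx=0-19=-19
after sub ecx, 19: ecx=0-19=-19
after add edi, 3: edi=3+3=6
cmp edi, 21  (cmp 6,21)
jne start: taken
after sub ecx, 9: ecx=(-19)-9=-28
after sub edx, 19: edx=(-19)-19=-38
after sub ecx, 19: ecx=(-28)-19=-47
after add edi, 3: edi=6+3=9
cmp edi, 21  (cmp 9,21)
jne start: taken
after sub ecx, 9: ecx=(-47)-9=-56
after sub edx, 19: edx=(-38)-19=-57
after sub ecx, 19: ecx=(-56)-19=-75
after add edi, 3: edi=9+3=12
cmp edi, 21  (cmp 12,21)
jne start: taken
after sub ecx, 9: ecx=(-75)-9=-84
after sub edx, 19: edx=(-57)-19=-76
after sub ecx, 19: ecx=(-84)-19=-103
after add edi, 3: edi=12+3=15
cmp edi, 21  (cmp 15,21)
jne start: taken
after sub ecx, 9: ecx=(-103)-9=-112
after sub edx, 19: edx=(-76)-19=-95
after sub ecx, 19: ecx=(-112)-19=-131
after add edi, 3: edi=15+3=18
cmp edi, 21  (cmp 18,21)
jne start: taken
after sub ecx, 9: ecx=(-131)-9=-140
after sub edx, 19: edx=(-95)-19=-114
after sub ecx, 19: ecx=(-140)-19=-159
after add edi, 3: edi=18+3=21
cmp edi, 21  (cmp 21,21)
jne start: not taken
halt.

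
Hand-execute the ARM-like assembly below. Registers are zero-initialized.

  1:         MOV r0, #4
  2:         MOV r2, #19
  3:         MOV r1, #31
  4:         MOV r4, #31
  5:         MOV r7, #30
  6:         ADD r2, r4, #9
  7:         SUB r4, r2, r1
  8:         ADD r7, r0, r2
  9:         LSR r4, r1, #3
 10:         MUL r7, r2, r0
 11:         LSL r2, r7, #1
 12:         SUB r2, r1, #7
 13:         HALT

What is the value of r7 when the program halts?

160

MOV r0, #4 → r0=4
MOV r2, #19 → r2=19
MOV r1, #31 → r1=31
MOV r4, #31 → r4=31
MOV r7, #30 → r7=30
ADD r2, r4, #9 → r2=31+9=40
SUB r4, r2, r1 → r4=40-31=9
ADD r7, r0, r2 → r7=4+40=44
LSR r4, r1, #3 → r4=31>>3=3
MUL r7, r2, r0 → r7=40*4=160
LSL r2, r7, #1 → r2=160<<1=320
SUB r2, r1, #7 → r2=31-7=24
halt.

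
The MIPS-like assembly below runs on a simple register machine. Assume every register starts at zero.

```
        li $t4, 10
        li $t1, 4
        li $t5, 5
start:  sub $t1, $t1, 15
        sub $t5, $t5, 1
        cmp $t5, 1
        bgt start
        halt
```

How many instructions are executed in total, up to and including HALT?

after li $t4, 10: $t4=10
after li $t1, 4: $t1=4
after li $t5, 5: $t5=5
after sub $t1, $t1, 15: $t1=4-15=-11
after sub $t5, $t5, 1: $t5=5-1=4
cmp $t5, 1  (cmp 4,1)
bgt start: taken
after sub $t1, $t1, 15: $t1=(-11)-15=-26
after sub $t5, $t5, 1: $t5=4-1=3
cmp $t5, 1  (cmp 3,1)
bgt start: taken
after sub $t1, $t1, 15: $t1=(-26)-15=-41
after sub $t5, $t5, 1: $t5=3-1=2
cmp $t5, 1  (cmp 2,1)
bgt start: taken
after sub $t1, $t1, 15: $t1=(-41)-15=-56
after sub $t5, $t5, 1: $t5=2-1=1
cmp $t5, 1  (cmp 1,1)
bgt start: not taken
halt.
Total executed instructions: 20.

20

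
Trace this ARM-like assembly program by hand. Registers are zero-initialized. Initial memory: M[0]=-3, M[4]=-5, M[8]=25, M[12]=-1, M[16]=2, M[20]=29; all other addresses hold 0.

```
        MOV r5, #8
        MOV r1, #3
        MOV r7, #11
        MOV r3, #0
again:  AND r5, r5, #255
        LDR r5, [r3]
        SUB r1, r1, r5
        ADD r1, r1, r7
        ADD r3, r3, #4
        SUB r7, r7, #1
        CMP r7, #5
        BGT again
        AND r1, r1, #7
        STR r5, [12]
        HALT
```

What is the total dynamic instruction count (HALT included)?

MOV r5, #8 → r5=8
MOV r1, #3 → r1=3
MOV r7, #11 → r7=11
MOV r3, #0 → r3=0
AND r5, r5, #255 → r5=8&255=8
LDR r5, [r3] → r5=M[0]=-3
SUB r1, r1, r5 → r1=3-(-3)=6
ADD r1, r1, r7 → r1=6+11=17
ADD r3, r3, #4 → r3=0+4=4
SUB r7, r7, #1 → r7=11-1=10
CMP r7, #5  (cmp 10,5)
BGT again: taken
AND r5, r5, #255 → r5=(-3)&255=253
LDR r5, [r3] → r5=M[4]=-5
SUB r1, r1, r5 → r1=17-(-5)=22
ADD r1, r1, r7 → r1=22+10=32
ADD r3, r3, #4 → r3=4+4=8
SUB r7, r7, #1 → r7=10-1=9
CMP r7, #5  (cmp 9,5)
BGT again: taken
AND r5, r5, #255 → r5=(-5)&255=251
LDR r5, [r3] → r5=M[8]=25
SUB r1, r1, r5 → r1=32-25=7
ADD r1, r1, r7 → r1=7+9=16
ADD r3, r3, #4 → r3=8+4=12
SUB r7, r7, #1 → r7=9-1=8
CMP r7, #5  (cmp 8,5)
BGT again: taken
AND r5, r5, #255 → r5=25&255=25
LDR r5, [r3] → r5=M[12]=-1
SUB r1, r1, r5 → r1=16-(-1)=17
ADD r1, r1, r7 → r1=17+8=25
ADD r3, r3, #4 → r3=12+4=16
SUB r7, r7, #1 → r7=8-1=7
CMP r7, #5  (cmp 7,5)
BGT again: taken
AND r5, r5, #255 → r5=(-1)&255=255
LDR r5, [r3] → r5=M[16]=2
SUB r1, r1, r5 → r1=25-2=23
ADD r1, r1, r7 → r1=23+7=30
ADD r3, r3, #4 → r3=16+4=20
SUB r7, r7, #1 → r7=7-1=6
CMP r7, #5  (cmp 6,5)
BGT again: taken
AND r5, r5, #255 → r5=2&255=2
LDR r5, [r3] → r5=M[20]=29
SUB r1, r1, r5 → r1=30-29=1
ADD r1, r1, r7 → r1=1+6=7
ADD r3, r3, #4 → r3=20+4=24
SUB r7, r7, #1 → r7=6-1=5
CMP r7, #5  (cmp 5,5)
BGT again: not taken
AND r1, r1, #7 → r1=7&7=7
STR r5, [12] → M[12]=29
halt.
Total executed instructions: 55.

55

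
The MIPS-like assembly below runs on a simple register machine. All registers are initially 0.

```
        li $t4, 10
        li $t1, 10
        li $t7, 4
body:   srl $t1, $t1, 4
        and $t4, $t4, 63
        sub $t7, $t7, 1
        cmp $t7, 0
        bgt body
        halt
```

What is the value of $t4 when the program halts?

after li $t4, 10: $t4=10
after li $t1, 10: $t1=10
after li $t7, 4: $t7=4
after srl $t1, $t1, 4: $t1=10>>4=0
after and $t4, $t4, 63: $t4=10&63=10
after sub $t7, $t7, 1: $t7=4-1=3
cmp $t7, 0  (cmp 3,0)
bgt body: taken
after srl $t1, $t1, 4: $t1=0>>4=0
after and $t4, $t4, 63: $t4=10&63=10
after sub $t7, $t7, 1: $t7=3-1=2
cmp $t7, 0  (cmp 2,0)
bgt body: taken
after srl $t1, $t1, 4: $t1=0>>4=0
after and $t4, $t4, 63: $t4=10&63=10
after sub $t7, $t7, 1: $t7=2-1=1
cmp $t7, 0  (cmp 1,0)
bgt body: taken
after srl $t1, $t1, 4: $t1=0>>4=0
after and $t4, $t4, 63: $t4=10&63=10
after sub $t7, $t7, 1: $t7=1-1=0
cmp $t7, 0  (cmp 0,0)
bgt body: not taken
halt.

10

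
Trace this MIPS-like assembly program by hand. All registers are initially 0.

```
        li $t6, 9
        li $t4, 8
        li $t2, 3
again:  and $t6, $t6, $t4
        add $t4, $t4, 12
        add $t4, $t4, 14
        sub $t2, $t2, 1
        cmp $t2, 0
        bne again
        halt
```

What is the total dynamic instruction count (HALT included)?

after li $t6, 9: $t6=9
after li $t4, 8: $t4=8
after li $t2, 3: $t2=3
after and $t6, $t6, $t4: $t6=9&8=8
after add $t4, $t4, 12: $t4=8+12=20
after add $t4, $t4, 14: $t4=20+14=34
after sub $t2, $t2, 1: $t2=3-1=2
cmp $t2, 0  (cmp 2,0)
bne again: taken
after and $t6, $t6, $t4: $t6=8&34=0
after add $t4, $t4, 12: $t4=34+12=46
after add $t4, $t4, 14: $t4=46+14=60
after sub $t2, $t2, 1: $t2=2-1=1
cmp $t2, 0  (cmp 1,0)
bne again: taken
after and $t6, $t6, $t4: $t6=0&60=0
after add $t4, $t4, 12: $t4=60+12=72
after add $t4, $t4, 14: $t4=72+14=86
after sub $t2, $t2, 1: $t2=1-1=0
cmp $t2, 0  (cmp 0,0)
bne again: not taken
halt.
Total executed instructions: 22.

22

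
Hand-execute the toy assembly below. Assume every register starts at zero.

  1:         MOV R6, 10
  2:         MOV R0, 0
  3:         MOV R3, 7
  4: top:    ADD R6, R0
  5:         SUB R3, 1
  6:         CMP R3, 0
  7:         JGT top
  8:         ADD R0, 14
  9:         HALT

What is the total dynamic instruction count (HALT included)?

33

R6=10
R0=0
R3=7
R6=10+0=10
R3=7-1=6
CMP R3, 0  (cmp 6,0)
JGT top: taken
R6=10+0=10
R3=6-1=5
CMP R3, 0  (cmp 5,0)
JGT top: taken
R6=10+0=10
R3=5-1=4
CMP R3, 0  (cmp 4,0)
JGT top: taken
R6=10+0=10
R3=4-1=3
CMP R3, 0  (cmp 3,0)
JGT top: taken
R6=10+0=10
R3=3-1=2
CMP R3, 0  (cmp 2,0)
JGT top: taken
R6=10+0=10
R3=2-1=1
CMP R3, 0  (cmp 1,0)
JGT top: taken
R6=10+0=10
R3=1-1=0
CMP R3, 0  (cmp 0,0)
JGT top: not taken
R0=0+14=14
halt.
Total executed instructions: 33.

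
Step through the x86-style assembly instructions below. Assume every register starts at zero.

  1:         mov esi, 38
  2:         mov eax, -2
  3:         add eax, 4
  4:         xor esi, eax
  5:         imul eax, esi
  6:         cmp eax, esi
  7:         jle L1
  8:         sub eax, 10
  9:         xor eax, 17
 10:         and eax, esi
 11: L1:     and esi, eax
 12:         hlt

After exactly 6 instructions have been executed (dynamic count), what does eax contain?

72

mov esi, 38 → esi=38
mov eax, -2 → eax=-2
add eax, 4 → eax=(-2)+4=2
xor esi, eax → esi=38^2=36
imul eax, esi → eax=2*36=72
cmp eax, esi  (cmp 72,36)
After step 6: eax = 72.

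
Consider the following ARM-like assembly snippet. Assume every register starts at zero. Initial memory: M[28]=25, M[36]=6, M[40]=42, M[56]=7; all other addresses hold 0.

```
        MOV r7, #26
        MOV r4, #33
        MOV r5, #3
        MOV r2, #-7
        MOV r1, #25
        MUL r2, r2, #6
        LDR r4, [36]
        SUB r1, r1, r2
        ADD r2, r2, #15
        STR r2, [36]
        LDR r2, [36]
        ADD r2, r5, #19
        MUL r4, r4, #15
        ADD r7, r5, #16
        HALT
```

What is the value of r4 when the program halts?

r7=26
r4=33
r5=3
r2=-7
r1=25
r2=(-7)*6=-42
r4=M[36]=6
r1=25-(-42)=67
r2=(-42)+15=-27
STR r2, [36] → M[36]=-27
r2=M[36]=-27
r2=3+19=22
r4=6*15=90
r7=3+16=19
halt.

90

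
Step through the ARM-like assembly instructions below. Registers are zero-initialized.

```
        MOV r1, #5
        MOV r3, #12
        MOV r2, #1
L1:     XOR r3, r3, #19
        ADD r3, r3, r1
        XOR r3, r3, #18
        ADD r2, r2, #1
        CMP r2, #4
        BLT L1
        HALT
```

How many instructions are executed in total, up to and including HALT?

22

after MOV r1, #5: r1=5
after MOV r3, #12: r3=12
after MOV r2, #1: r2=1
after XOR r3, r3, #19: r3=12^19=31
after ADD r3, r3, r1: r3=31+5=36
after XOR r3, r3, #18: r3=36^18=54
after ADD r2, r2, #1: r2=1+1=2
CMP r2, #4  (cmp 2,4)
BLT L1: taken
after XOR r3, r3, #19: r3=54^19=37
after ADD r3, r3, r1: r3=37+5=42
after XOR r3, r3, #18: r3=42^18=56
after ADD r2, r2, #1: r2=2+1=3
CMP r2, #4  (cmp 3,4)
BLT L1: taken
after XOR r3, r3, #19: r3=56^19=43
after ADD r3, r3, r1: r3=43+5=48
after XOR r3, r3, #18: r3=48^18=34
after ADD r2, r2, #1: r2=3+1=4
CMP r2, #4  (cmp 4,4)
BLT L1: not taken
halt.
Total executed instructions: 22.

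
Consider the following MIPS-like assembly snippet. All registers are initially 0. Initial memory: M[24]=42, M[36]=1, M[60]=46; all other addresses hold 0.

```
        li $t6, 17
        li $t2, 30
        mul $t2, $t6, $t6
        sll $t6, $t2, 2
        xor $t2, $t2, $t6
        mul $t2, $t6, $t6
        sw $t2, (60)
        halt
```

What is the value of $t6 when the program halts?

li $t6, 17 → $t6=17
li $t2, 30 → $t2=30
mul $t2, $t6, $t6 → $t2=17*17=289
sll $t6, $t2, 2 → $t6=289<<2=1156
xor $t2, $t2, $t6 → $t2=289^1156=1445
mul $t2, $t6, $t6 → $t2=1156*1156=1336336
sw $t2, (60) → M[60]=1336336
halt.

1156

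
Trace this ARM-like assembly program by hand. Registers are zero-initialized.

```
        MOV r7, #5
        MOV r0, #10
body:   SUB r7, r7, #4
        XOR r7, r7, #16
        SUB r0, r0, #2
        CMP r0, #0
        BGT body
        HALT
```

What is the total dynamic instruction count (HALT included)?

after MOV r7, #5: r7=5
after MOV r0, #10: r0=10
after SUB r7, r7, #4: r7=5-4=1
after XOR r7, r7, #16: r7=1^16=17
after SUB r0, r0, #2: r0=10-2=8
CMP r0, #0  (cmp 8,0)
BGT body: taken
after SUB r7, r7, #4: r7=17-4=13
after XOR r7, r7, #16: r7=13^16=29
after SUB r0, r0, #2: r0=8-2=6
CMP r0, #0  (cmp 6,0)
BGT body: taken
after SUB r7, r7, #4: r7=29-4=25
after XOR r7, r7, #16: r7=25^16=9
after SUB r0, r0, #2: r0=6-2=4
CMP r0, #0  (cmp 4,0)
BGT body: taken
after SUB r7, r7, #4: r7=9-4=5
after XOR r7, r7, #16: r7=5^16=21
after SUB r0, r0, #2: r0=4-2=2
CMP r0, #0  (cmp 2,0)
BGT body: taken
after SUB r7, r7, #4: r7=21-4=17
after XOR r7, r7, #16: r7=17^16=1
after SUB r0, r0, #2: r0=2-2=0
CMP r0, #0  (cmp 0,0)
BGT body: not taken
halt.
Total executed instructions: 28.

28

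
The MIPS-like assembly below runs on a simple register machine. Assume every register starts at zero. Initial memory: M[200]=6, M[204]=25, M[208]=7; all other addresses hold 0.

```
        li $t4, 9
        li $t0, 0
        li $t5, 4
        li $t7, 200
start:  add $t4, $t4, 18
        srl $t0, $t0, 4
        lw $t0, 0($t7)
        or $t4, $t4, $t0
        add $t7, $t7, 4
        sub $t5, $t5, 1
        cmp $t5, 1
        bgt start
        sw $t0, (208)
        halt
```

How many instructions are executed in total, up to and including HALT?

30

$t4=9
$t0=0
$t5=4
$t7=200
$t4=9+18=27
$t0=0>>4=0
$t0=M[200]=6
$t4=27|6=31
$t7=200+4=204
$t5=4-1=3
cmp $t5, 1  (cmp 3,1)
bgt start: taken
$t4=31+18=49
$t0=6>>4=0
$t0=M[204]=25
$t4=49|25=57
$t7=204+4=208
$t5=3-1=2
cmp $t5, 1  (cmp 2,1)
bgt start: taken
$t4=57+18=75
$t0=25>>4=1
$t0=M[208]=7
$t4=75|7=79
$t7=208+4=212
$t5=2-1=1
cmp $t5, 1  (cmp 1,1)
bgt start: not taken
sw $t0, (208) → M[208]=7
halt.
Total executed instructions: 30.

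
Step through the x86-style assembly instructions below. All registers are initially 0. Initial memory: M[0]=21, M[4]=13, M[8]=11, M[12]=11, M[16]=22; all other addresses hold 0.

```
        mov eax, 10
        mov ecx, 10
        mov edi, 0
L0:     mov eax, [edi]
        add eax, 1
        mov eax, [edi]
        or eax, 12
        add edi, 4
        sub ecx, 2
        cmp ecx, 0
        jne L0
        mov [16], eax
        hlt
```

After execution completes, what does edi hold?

after mov eax, 10: eax=10
after mov ecx, 10: ecx=10
after mov edi, 0: edi=0
after mov eax, [edi]: eax=M[0]=21
after add eax, 1: eax=21+1=22
after mov eax, [edi]: eax=M[0]=21
after or eax, 12: eax=21|12=29
after add edi, 4: edi=0+4=4
after sub ecx, 2: ecx=10-2=8
cmp ecx, 0  (cmp 8,0)
jne L0: taken
after mov eax, [edi]: eax=M[4]=13
after add eax, 1: eax=13+1=14
after mov eax, [edi]: eax=M[4]=13
after or eax, 12: eax=13|12=13
after add edi, 4: edi=4+4=8
after sub ecx, 2: ecx=8-2=6
cmp ecx, 0  (cmp 6,0)
jne L0: taken
after mov eax, [edi]: eax=M[8]=11
after add eax, 1: eax=11+1=12
after mov eax, [edi]: eax=M[8]=11
after or eax, 12: eax=11|12=15
after add edi, 4: edi=8+4=12
after sub ecx, 2: ecx=6-2=4
cmp ecx, 0  (cmp 4,0)
jne L0: taken
after mov eax, [edi]: eax=M[12]=11
after add eax, 1: eax=11+1=12
after mov eax, [edi]: eax=M[12]=11
after or eax, 12: eax=11|12=15
after add edi, 4: edi=12+4=16
after sub ecx, 2: ecx=4-2=2
cmp ecx, 0  (cmp 2,0)
jne L0: taken
after mov eax, [edi]: eax=M[16]=22
after add eax, 1: eax=22+1=23
after mov eax, [edi]: eax=M[16]=22
after or eax, 12: eax=22|12=30
after add edi, 4: edi=16+4=20
after sub ecx, 2: ecx=2-2=0
cmp ecx, 0  (cmp 0,0)
jne L0: not taken
mov [16], eax → M[16]=30
halt.

20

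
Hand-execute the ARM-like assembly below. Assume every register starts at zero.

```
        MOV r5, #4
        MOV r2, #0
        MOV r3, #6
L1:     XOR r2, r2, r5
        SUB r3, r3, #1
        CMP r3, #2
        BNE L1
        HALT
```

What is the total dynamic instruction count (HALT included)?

r5=4
r2=0
r3=6
r2=0^4=4
r3=6-1=5
CMP r3, #2  (cmp 5,2)
BNE L1: taken
r2=4^4=0
r3=5-1=4
CMP r3, #2  (cmp 4,2)
BNE L1: taken
r2=0^4=4
r3=4-1=3
CMP r3, #2  (cmp 3,2)
BNE L1: taken
r2=4^4=0
r3=3-1=2
CMP r3, #2  (cmp 2,2)
BNE L1: not taken
halt.
Total executed instructions: 20.

20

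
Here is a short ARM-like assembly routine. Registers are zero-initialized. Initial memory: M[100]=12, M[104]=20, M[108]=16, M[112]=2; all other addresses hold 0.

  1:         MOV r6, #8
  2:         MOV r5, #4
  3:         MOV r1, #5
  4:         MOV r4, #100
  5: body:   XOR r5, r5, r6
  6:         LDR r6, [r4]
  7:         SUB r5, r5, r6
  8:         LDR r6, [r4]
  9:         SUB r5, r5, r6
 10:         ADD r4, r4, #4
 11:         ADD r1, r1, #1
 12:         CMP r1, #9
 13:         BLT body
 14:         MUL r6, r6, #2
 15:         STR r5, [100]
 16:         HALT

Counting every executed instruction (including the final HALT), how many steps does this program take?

43

r6=8
r5=4
r1=5
r4=100
r5=4^8=12
r6=M[100]=12
r5=12-12=0
r6=M[100]=12
r5=0-12=-12
r4=100+4=104
r1=5+1=6
CMP r1, #9  (cmp 6,9)
BLT body: taken
r5=(-12)^12=-8
r6=M[104]=20
r5=(-8)-20=-28
r6=M[104]=20
r5=(-28)-20=-48
r4=104+4=108
r1=6+1=7
CMP r1, #9  (cmp 7,9)
BLT body: taken
r5=(-48)^20=-60
r6=M[108]=16
r5=(-60)-16=-76
r6=M[108]=16
r5=(-76)-16=-92
r4=108+4=112
r1=7+1=8
CMP r1, #9  (cmp 8,9)
BLT body: taken
r5=(-92)^16=-76
r6=M[112]=2
r5=(-76)-2=-78
r6=M[112]=2
r5=(-78)-2=-80
r4=112+4=116
r1=8+1=9
CMP r1, #9  (cmp 9,9)
BLT body: not taken
r6=2*2=4
STR r5, [100] → M[100]=-80
halt.
Total executed instructions: 43.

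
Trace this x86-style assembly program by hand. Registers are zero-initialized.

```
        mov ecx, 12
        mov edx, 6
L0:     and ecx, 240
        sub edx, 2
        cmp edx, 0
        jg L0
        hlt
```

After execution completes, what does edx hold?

0

ecx=12
edx=6
ecx=12&240=0
edx=6-2=4
cmp edx, 0  (cmp 4,0)
jg L0: taken
ecx=0&240=0
edx=4-2=2
cmp edx, 0  (cmp 2,0)
jg L0: taken
ecx=0&240=0
edx=2-2=0
cmp edx, 0  (cmp 0,0)
jg L0: not taken
halt.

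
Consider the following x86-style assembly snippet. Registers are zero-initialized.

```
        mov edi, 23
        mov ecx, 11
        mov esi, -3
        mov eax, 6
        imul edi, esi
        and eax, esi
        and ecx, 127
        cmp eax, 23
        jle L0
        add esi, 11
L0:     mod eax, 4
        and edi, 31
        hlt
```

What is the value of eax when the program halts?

after mov edi, 23: edi=23
after mov ecx, 11: ecx=11
after mov esi, -3: esi=-3
after mov eax, 6: eax=6
after imul edi, esi: edi=23*(-3)=-69
after and eax, esi: eax=6&(-3)=4
after and ecx, 127: ecx=11&127=11
cmp eax, 23  (cmp 4,23)
jle L0: taken
after mod eax, 4: eax=4%4=0
after and edi, 31: edi=(-69)&31=27
halt.

0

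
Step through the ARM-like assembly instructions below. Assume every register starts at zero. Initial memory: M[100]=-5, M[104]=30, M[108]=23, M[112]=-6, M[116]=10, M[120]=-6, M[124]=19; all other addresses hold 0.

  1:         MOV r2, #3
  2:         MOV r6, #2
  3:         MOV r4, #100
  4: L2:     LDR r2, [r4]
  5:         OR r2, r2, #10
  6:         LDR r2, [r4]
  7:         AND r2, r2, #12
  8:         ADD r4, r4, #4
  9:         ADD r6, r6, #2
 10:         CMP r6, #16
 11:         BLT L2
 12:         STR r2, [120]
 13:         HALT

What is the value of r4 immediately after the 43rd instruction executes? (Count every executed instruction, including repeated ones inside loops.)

after MOV r2, #3: r2=3
after MOV r6, #2: r6=2
after MOV r4, #100: r4=100
after LDR r2, [r4]: r2=M[100]=-5
after OR r2, r2, #10: r2=(-5)|10=-5
after LDR r2, [r4]: r2=M[100]=-5
after AND r2, r2, #12: r2=(-5)&12=8
after ADD r4, r4, #4: r4=100+4=104
after ADD r6, r6, #2: r6=2+2=4
CMP r6, #16  (cmp 4,16)
BLT L2: taken
after LDR r2, [r4]: r2=M[104]=30
after OR r2, r2, #10: r2=30|10=30
after LDR r2, [r4]: r2=M[104]=30
after AND r2, r2, #12: r2=30&12=12
after ADD r4, r4, #4: r4=104+4=108
after ADD r6, r6, #2: r6=4+2=6
CMP r6, #16  (cmp 6,16)
BLT L2: taken
after LDR r2, [r4]: r2=M[108]=23
after OR r2, r2, #10: r2=23|10=31
after LDR r2, [r4]: r2=M[108]=23
after AND r2, r2, #12: r2=23&12=4
after ADD r4, r4, #4: r4=108+4=112
after ADD r6, r6, #2: r6=6+2=8
CMP r6, #16  (cmp 8,16)
BLT L2: taken
after LDR r2, [r4]: r2=M[112]=-6
after OR r2, r2, #10: r2=(-6)|10=-6
after LDR r2, [r4]: r2=M[112]=-6
after AND r2, r2, #12: r2=(-6)&12=8
after ADD r4, r4, #4: r4=112+4=116
after ADD r6, r6, #2: r6=8+2=10
CMP r6, #16  (cmp 10,16)
BLT L2: taken
after LDR r2, [r4]: r2=M[116]=10
after OR r2, r2, #10: r2=10|10=10
after LDR r2, [r4]: r2=M[116]=10
after AND r2, r2, #12: r2=10&12=8
after ADD r4, r4, #4: r4=116+4=120
after ADD r6, r6, #2: r6=10+2=12
CMP r6, #16  (cmp 12,16)
BLT L2: taken
After step 43: r4 = 120.

120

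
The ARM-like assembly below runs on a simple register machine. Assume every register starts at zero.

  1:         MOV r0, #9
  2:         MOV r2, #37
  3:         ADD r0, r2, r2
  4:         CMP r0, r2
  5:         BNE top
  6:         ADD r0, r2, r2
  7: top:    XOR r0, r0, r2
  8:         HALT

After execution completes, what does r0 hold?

r0=9
r2=37
r0=37+37=74
CMP r0, r2  (cmp 74,37)
BNE top: taken
r0=74^37=111
halt.

111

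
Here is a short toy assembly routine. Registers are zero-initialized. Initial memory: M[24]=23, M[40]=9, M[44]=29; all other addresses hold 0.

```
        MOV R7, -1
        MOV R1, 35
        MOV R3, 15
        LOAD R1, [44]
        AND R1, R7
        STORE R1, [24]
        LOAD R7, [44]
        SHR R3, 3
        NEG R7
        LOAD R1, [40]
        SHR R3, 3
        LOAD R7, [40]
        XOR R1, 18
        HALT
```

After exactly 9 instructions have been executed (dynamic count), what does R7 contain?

-29

MOV R7, -1 → R7=-1
MOV R1, 35 → R1=35
MOV R3, 15 → R3=15
LOAD R1, [44] → R1=M[44]=29
AND R1, R7 → R1=29&(-1)=29
STORE R1, [24] → M[24]=29
LOAD R7, [44] → R7=M[44]=29
SHR R3, 3 → R3=15>>3=1
NEG R7 → R7=-(29)=-29
After step 9: R7 = -29.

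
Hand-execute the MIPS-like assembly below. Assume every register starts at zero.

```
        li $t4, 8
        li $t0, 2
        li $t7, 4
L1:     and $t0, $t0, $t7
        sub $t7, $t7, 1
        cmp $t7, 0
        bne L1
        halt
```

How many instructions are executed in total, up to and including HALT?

after li $t4, 8: $t4=8
after li $t0, 2: $t0=2
after li $t7, 4: $t7=4
after and $t0, $t0, $t7: $t0=2&4=0
after sub $t7, $t7, 1: $t7=4-1=3
cmp $t7, 0  (cmp 3,0)
bne L1: taken
after and $t0, $t0, $t7: $t0=0&3=0
after sub $t7, $t7, 1: $t7=3-1=2
cmp $t7, 0  (cmp 2,0)
bne L1: taken
after and $t0, $t0, $t7: $t0=0&2=0
after sub $t7, $t7, 1: $t7=2-1=1
cmp $t7, 0  (cmp 1,0)
bne L1: taken
after and $t0, $t0, $t7: $t0=0&1=0
after sub $t7, $t7, 1: $t7=1-1=0
cmp $t7, 0  (cmp 0,0)
bne L1: not taken
halt.
Total executed instructions: 20.

20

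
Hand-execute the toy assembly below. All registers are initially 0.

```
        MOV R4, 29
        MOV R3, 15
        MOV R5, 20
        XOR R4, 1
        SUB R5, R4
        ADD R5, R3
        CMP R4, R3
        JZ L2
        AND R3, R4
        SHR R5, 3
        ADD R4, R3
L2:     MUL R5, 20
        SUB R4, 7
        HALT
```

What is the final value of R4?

33

MOV R4, 29 → R4=29
MOV R3, 15 → R3=15
MOV R5, 20 → R5=20
XOR R4, 1 → R4=29^1=28
SUB R5, R4 → R5=20-28=-8
ADD R5, R3 → R5=(-8)+15=7
CMP R4, R3  (cmp 28,15)
JZ L2: not taken
AND R3, R4 → R3=15&28=12
SHR R5, 3 → R5=7>>3=0
ADD R4, R3 → R4=28+12=40
MUL R5, 20 → R5=0*20=0
SUB R4, 7 → R4=40-7=33
halt.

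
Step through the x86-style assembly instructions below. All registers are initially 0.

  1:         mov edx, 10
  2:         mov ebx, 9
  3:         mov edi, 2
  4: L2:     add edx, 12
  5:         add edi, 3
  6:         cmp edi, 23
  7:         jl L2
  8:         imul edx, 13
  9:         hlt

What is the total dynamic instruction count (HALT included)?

mov edx, 10 → edx=10
mov ebx, 9 → ebx=9
mov edi, 2 → edi=2
add edx, 12 → edx=10+12=22
add edi, 3 → edi=2+3=5
cmp edi, 23  (cmp 5,23)
jl L2: taken
add edx, 12 → edx=22+12=34
add edi, 3 → edi=5+3=8
cmp edi, 23  (cmp 8,23)
jl L2: taken
add edx, 12 → edx=34+12=46
add edi, 3 → edi=8+3=11
cmp edi, 23  (cmp 11,23)
jl L2: taken
add edx, 12 → edx=46+12=58
add edi, 3 → edi=11+3=14
cmp edi, 23  (cmp 14,23)
jl L2: taken
add edx, 12 → edx=58+12=70
add edi, 3 → edi=14+3=17
cmp edi, 23  (cmp 17,23)
jl L2: taken
add edx, 12 → edx=70+12=82
add edi, 3 → edi=17+3=20
cmp edi, 23  (cmp 20,23)
jl L2: taken
add edx, 12 → edx=82+12=94
add edi, 3 → edi=20+3=23
cmp edi, 23  (cmp 23,23)
jl L2: not taken
imul edx, 13 → edx=94*13=1222
halt.
Total executed instructions: 33.

33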